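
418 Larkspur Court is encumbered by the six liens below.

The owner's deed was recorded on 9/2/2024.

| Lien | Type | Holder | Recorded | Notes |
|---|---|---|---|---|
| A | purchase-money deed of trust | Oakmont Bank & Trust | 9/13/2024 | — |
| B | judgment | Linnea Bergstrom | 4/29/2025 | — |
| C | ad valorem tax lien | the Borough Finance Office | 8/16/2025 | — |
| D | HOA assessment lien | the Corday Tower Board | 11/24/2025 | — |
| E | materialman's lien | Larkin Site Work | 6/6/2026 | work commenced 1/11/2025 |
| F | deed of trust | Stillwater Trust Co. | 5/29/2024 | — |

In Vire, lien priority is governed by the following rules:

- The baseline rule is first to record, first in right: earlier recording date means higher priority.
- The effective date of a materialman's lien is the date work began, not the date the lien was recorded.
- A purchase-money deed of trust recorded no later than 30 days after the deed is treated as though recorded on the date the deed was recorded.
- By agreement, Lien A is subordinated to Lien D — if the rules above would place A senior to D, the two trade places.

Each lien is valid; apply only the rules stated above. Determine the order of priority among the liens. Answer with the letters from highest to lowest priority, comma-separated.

Effective dates after the stated exceptions: A was recorded within the 30-day window, so its effective date is the deed date 9/2/2024; E relates back to 1/11/2025 (work commenced).
By effective date: F (5/29/2024), A (9/2/2024), E (1/11/2025), B (4/29/2025), C (8/16/2025), D (11/24/2025).
Because A would otherwise rank above D, the subordination swaps them.

F, D, E, B, C, A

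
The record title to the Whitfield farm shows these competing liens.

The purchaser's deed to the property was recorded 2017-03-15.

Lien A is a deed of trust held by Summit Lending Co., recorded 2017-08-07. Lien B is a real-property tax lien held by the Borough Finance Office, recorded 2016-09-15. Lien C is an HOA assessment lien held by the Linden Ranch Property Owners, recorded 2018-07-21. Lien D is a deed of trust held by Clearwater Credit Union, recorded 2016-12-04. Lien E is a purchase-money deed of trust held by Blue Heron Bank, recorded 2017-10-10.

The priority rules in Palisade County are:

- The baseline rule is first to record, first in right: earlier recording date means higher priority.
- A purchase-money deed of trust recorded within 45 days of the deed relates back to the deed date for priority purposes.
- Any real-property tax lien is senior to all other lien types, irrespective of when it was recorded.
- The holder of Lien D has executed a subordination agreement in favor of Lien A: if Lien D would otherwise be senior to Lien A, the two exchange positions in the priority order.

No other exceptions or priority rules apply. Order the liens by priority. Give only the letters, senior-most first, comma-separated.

First, effective dates: E missed the 45-day window (209 days after the deed), so its recording date stands.
B is a real-property tax lien, so it outranks all other liens regardless of date.
Among the remaining liens, by effective date: D (2016-12-04), A (2017-08-07), E (2017-10-10), C (2018-07-21).
Because D would otherwise rank above A, the subordination swaps them.

B, A, D, E, C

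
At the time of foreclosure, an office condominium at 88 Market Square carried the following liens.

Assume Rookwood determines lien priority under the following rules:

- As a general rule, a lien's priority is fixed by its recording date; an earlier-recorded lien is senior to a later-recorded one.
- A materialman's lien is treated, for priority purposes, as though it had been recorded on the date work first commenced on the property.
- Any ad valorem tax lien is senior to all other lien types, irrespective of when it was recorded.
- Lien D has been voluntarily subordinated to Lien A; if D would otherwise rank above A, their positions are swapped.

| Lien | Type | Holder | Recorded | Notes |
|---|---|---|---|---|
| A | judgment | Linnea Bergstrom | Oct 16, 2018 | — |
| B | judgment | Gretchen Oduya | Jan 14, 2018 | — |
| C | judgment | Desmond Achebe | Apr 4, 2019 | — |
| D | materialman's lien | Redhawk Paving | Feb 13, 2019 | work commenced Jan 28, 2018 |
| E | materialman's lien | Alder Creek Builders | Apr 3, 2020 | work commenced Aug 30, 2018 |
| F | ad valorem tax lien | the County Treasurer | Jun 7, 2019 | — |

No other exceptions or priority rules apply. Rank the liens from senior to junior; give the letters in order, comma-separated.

Adjusting effective dates: D relates back to Jan 28, 2018 (work commenced); E's effective date is Aug 30, 2018, when work began.
As an ad valorem tax lien, F is senior to every other lien.
Ordering the rest by effective date: B (Jan 14, 2018), D (Jan 28, 2018), E (Aug 30, 2018), A (Oct 16, 2018), C (Apr 4, 2019).
D is senior to A before the subordination, so the two trade places.

F, B, A, E, D, C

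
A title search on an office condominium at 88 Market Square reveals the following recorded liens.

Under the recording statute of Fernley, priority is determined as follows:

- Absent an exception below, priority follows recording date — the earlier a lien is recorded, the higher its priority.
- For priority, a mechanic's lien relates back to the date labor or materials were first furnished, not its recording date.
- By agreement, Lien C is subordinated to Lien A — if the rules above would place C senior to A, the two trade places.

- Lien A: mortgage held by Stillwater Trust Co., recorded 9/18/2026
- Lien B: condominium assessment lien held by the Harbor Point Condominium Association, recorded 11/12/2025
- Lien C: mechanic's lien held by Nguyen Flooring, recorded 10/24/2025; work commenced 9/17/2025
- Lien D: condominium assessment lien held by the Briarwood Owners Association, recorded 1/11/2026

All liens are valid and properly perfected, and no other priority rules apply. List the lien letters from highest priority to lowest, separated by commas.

A, B, D, C

First, effective dates: C relates back to 9/17/2025 (work commenced).
Ordering by effective date: C (9/17/2025), B (11/12/2025), D (1/11/2026), A (9/18/2026).
C would otherwise be senior to A, so under the subordination agreement C and A exchange positions.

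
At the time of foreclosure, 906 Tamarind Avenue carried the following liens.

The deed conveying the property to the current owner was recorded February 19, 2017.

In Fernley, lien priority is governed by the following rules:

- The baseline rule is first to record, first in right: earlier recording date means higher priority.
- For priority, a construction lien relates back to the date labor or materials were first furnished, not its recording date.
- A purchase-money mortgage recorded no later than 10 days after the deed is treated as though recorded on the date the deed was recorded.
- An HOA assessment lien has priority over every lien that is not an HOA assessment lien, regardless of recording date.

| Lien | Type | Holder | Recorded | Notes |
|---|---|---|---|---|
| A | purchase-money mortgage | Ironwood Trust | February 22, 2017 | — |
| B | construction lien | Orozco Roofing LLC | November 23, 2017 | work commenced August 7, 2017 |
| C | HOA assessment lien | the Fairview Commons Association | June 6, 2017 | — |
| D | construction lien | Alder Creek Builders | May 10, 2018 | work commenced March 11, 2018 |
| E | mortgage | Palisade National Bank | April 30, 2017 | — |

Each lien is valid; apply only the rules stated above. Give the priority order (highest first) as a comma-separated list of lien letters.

C, A, E, B, D

Adjusting effective dates: A's effective date is the deed date, February 19, 2017; B is treated as recorded August 7, 2017, the work-commencement date; D is treated as recorded March 11, 2018, the work-commencement date.
C, as an HOA assessment lien, has superpriority and ranks first.
The other liens, earliest effective date first: A (February 19, 2017), E (April 30, 2017), B (August 7, 2017), D (March 11, 2018).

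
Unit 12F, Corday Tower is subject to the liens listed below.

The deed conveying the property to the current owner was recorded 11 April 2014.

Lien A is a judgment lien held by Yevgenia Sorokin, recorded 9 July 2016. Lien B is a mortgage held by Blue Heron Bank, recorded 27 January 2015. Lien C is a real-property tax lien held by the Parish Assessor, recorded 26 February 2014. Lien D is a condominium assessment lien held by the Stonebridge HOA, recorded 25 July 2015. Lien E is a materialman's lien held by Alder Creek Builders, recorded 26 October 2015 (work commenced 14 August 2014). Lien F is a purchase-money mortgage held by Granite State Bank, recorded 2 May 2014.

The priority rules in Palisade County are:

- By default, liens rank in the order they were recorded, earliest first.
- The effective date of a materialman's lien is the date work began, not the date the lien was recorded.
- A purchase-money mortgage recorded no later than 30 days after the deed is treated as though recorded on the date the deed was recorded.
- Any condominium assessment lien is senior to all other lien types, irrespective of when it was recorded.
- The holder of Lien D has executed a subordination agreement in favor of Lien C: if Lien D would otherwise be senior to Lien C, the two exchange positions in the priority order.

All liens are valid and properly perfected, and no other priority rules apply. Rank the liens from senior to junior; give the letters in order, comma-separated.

Effective dates after the stated exceptions: E relates back to 14 August 2014 (work commenced); F relates back to the deed date 11 April 2014.
D is a condominium assessment lien and takes priority over every other lien.
Remaining liens by effective date: C (26 February 2014), F (11 April 2014), E (14 August 2014), B (27 January 2015), A (9 July 2016).
The subordination applies — D was senior to C — so D and C swap.

C, D, F, E, B, A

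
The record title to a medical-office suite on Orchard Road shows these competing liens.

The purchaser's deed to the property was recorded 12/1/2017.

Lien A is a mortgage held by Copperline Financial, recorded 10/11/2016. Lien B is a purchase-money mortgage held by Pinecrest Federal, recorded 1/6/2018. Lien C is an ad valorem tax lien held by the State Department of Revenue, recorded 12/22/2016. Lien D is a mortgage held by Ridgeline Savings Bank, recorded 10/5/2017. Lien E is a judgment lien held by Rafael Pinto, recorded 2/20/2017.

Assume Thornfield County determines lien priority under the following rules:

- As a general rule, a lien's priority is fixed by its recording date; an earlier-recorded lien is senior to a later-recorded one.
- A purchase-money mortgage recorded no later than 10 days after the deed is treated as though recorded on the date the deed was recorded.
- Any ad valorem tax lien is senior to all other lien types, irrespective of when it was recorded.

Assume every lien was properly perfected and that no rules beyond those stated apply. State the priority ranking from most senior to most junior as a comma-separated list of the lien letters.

Adjusting effective dates: B was recorded 36 days after the deed, outside the 10-day window, so it keeps its recording date.
As an ad valorem tax lien, C is senior to every other lien.
Remaining liens by effective date: A (10/11/2016), E (2/20/2017), D (10/5/2017), B (1/6/2018).

C, A, E, D, B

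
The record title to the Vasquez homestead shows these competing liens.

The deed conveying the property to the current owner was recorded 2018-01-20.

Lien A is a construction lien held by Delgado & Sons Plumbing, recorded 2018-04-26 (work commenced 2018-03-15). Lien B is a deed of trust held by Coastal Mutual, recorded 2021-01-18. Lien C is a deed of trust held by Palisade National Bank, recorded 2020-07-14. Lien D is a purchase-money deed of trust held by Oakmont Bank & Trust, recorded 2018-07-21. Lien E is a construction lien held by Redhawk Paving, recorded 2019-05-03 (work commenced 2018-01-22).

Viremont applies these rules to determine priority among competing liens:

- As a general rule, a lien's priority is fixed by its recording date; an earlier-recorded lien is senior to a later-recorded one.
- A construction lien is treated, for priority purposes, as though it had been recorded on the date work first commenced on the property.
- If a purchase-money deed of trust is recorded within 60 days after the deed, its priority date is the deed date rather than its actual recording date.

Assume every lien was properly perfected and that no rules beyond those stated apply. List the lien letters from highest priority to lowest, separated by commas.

E, A, D, C, B

Effective dates after the stated exceptions: A is treated as recorded 2018-03-15, the work-commencement date; D missed the 60-day window (182 days after the deed), so its recording date stands; E is treated as recorded 2018-01-22, the work-commencement date.
By effective date, earliest first: E (2018-01-22), A (2018-03-15), D (2018-07-21), C (2020-07-14), B (2021-01-18).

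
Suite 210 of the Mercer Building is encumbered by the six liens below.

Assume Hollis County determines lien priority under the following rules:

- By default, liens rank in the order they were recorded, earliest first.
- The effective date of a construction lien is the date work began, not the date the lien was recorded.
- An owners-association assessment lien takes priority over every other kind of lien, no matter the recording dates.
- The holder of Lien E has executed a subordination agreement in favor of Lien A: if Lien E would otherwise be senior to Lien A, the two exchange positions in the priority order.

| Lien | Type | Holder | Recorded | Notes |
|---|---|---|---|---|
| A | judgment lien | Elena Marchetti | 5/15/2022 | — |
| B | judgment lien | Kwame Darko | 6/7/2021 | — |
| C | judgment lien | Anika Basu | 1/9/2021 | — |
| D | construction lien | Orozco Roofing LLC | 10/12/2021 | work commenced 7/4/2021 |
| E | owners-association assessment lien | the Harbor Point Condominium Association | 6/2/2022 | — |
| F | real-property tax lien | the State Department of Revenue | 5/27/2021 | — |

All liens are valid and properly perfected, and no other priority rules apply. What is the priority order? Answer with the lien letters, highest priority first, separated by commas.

Effective dates after the stated exceptions: D's effective date is 7/4/2021, when work began.
E, as an owners-association assessment lien, has superpriority and ranks first.
Among the remaining liens, by effective date: C (1/9/2021), F (5/27/2021), B (6/7/2021), D (7/4/2021), A (5/15/2022).
Because E would otherwise rank above A, the subordination swaps them.

A, C, F, B, D, E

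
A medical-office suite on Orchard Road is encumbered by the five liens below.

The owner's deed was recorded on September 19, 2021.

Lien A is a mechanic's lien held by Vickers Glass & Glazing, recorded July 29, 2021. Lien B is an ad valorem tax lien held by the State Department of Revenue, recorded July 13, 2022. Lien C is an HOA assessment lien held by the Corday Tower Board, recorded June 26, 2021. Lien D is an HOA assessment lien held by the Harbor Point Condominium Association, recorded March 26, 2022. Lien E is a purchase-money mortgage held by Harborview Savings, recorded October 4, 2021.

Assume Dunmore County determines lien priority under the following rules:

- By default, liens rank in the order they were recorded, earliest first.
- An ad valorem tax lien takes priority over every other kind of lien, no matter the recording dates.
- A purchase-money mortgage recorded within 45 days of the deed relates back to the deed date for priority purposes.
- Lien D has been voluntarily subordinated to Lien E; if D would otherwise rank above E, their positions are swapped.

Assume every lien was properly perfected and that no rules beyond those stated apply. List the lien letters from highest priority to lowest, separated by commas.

Effective dates: E was recorded within the 45-day window, so its effective date is the deed date September 19, 2021.
B, as an ad valorem tax lien, has superpriority and ranks first.
The other liens, earliest effective date first: C (June 26, 2021), A (July 29, 2021), E (September 19, 2021), D (March 26, 2022).
D already ranks below E; the subordination has no effect.

B, C, A, E, D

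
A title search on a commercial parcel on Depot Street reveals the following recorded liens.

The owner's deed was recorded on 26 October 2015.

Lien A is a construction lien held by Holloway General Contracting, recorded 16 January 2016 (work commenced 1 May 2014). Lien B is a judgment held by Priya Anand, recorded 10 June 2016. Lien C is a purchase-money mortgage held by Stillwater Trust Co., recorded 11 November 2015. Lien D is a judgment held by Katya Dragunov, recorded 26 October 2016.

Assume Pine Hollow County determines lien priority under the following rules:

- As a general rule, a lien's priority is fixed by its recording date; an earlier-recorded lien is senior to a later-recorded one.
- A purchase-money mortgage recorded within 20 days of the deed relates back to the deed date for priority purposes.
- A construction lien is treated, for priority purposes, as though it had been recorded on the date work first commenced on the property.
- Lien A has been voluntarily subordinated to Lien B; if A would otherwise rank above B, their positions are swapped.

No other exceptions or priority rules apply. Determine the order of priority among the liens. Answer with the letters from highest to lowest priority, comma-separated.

B, C, A, D

Adjusting effective dates: A is treated as recorded 1 May 2014, the work-commencement date; C was recorded within the 20-day window, so its effective date is the deed date 26 October 2015.
By effective date, earliest first: A (1 May 2014), C (26 October 2015), B (10 June 2016), D (26 October 2016).
Because A would otherwise rank above B, the subordination swaps them.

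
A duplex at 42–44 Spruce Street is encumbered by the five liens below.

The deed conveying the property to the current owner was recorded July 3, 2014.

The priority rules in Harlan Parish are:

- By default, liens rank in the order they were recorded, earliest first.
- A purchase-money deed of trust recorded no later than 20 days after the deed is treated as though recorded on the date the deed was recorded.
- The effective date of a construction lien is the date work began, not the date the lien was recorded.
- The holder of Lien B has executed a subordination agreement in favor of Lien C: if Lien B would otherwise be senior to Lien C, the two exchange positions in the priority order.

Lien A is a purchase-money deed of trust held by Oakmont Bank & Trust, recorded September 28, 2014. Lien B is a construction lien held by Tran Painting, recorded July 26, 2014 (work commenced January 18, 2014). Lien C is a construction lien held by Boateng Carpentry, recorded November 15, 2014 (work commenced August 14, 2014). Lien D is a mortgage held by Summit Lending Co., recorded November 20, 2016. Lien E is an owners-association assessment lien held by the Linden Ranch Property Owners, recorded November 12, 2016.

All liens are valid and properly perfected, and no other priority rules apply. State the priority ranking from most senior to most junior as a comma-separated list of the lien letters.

C, B, A, E, D

Effective dates after the stated exceptions: A was recorded 87 days after the deed, outside the 20-day window, so it keeps its recording date; B's effective date is January 18, 2014, when work began; C's effective date is August 14, 2014, when work began.
By effective date, earliest first: B (January 18, 2014), C (August 14, 2014), A (September 28, 2014), E (November 12, 2016), D (November 20, 2016).
B is senior to C before the subordination, so the two trade places.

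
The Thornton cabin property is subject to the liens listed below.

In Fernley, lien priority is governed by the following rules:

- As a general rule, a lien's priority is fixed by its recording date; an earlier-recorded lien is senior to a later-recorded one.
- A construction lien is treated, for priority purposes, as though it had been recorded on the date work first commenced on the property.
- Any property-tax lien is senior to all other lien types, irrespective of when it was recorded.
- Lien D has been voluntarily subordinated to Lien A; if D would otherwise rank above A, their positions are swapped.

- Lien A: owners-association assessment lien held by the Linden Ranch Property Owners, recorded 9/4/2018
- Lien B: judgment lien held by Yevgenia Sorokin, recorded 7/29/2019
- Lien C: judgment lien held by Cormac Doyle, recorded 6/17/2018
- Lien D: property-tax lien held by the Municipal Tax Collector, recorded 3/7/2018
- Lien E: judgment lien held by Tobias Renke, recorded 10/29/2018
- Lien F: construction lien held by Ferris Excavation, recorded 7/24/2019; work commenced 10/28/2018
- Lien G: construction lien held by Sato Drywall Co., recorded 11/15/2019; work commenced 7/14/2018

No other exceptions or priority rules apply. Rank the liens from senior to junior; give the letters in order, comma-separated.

Adjusting effective dates: F is treated as recorded 10/28/2018, the work-commencement date; G is treated as recorded 7/14/2018, the work-commencement date.
D is a property-tax lien and takes priority over every other lien.
Ordering the rest by effective date: C (6/17/2018), G (7/14/2018), A (9/4/2018), F (10/28/2018), E (10/29/2018), B (7/29/2019).
Because D would otherwise rank above A, the subordination swaps them.

A, C, G, D, F, E, B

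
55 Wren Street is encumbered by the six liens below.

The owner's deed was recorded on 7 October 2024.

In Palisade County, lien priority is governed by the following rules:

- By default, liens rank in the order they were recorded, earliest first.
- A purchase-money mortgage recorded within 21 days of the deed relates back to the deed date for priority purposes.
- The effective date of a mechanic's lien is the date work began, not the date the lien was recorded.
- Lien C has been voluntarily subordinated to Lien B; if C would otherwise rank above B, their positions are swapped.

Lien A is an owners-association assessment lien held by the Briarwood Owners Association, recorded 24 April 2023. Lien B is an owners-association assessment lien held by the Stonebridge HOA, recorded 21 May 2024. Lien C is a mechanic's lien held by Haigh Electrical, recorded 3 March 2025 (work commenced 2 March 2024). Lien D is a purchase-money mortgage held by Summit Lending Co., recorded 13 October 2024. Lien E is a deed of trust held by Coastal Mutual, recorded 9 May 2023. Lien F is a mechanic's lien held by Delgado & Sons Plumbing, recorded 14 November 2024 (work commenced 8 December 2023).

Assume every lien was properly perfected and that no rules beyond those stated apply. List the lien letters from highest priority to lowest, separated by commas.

A, E, F, B, C, D

Adjusting effective dates: C's effective date is 2 March 2024, when work began; D relates back to the deed date 7 October 2024; F is treated as recorded 8 December 2023, the work-commencement date.
By effective date, earliest first: A (24 April 2023), E (9 May 2023), F (8 December 2023), C (2 March 2024), B (21 May 2024), D (7 October 2024).
C would otherwise be senior to B, so under the subordination agreement C and B exchange positions.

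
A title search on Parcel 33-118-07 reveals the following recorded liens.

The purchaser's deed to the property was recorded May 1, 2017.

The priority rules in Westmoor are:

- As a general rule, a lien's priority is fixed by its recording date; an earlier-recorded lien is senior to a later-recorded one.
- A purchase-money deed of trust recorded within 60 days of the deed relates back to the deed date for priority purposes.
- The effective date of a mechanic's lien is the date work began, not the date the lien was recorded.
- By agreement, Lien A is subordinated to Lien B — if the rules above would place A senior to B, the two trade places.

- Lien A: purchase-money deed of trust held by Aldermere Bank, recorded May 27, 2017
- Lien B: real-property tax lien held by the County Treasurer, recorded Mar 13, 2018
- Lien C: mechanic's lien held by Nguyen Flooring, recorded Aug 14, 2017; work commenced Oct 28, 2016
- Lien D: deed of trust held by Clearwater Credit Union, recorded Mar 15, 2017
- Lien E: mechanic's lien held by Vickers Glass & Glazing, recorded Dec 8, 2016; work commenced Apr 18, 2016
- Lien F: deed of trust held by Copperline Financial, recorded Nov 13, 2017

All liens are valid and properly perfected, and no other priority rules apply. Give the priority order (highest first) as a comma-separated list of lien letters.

First, effective dates: A's effective date is the deed date, May 1, 2017; C is treated as recorded Oct 28, 2016, the work-commencement date; E's effective date is Apr 18, 2016, when work began.
Sorted by effective date: E (Apr 18, 2016), C (Oct 28, 2016), D (Mar 15, 2017), A (May 1, 2017), F (Nov 13, 2017), B (Mar 13, 2018).
Because A would otherwise rank above B, the subordination swaps them.

E, C, D, B, F, A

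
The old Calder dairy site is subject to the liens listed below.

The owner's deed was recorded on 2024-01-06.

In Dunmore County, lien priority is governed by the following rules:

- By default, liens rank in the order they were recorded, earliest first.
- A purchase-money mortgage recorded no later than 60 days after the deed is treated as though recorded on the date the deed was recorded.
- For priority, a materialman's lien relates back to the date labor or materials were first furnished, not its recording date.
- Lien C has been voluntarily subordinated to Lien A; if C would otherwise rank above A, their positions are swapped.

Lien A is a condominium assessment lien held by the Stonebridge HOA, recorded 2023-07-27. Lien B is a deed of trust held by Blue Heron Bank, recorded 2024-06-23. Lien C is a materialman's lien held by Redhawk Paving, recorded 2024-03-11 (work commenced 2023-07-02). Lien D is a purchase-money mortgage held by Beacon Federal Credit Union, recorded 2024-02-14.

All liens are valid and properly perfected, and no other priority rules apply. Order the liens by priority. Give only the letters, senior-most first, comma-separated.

A, C, D, B

Effective dates after the stated exceptions: C is treated as recorded 2023-07-02, the work-commencement date; D's effective date is the deed date, 2024-01-06.
Ordering by effective date: C (2023-07-02), A (2023-07-27), D (2024-01-06), B (2024-06-23).
C is senior to A before the subordination, so the two trade places.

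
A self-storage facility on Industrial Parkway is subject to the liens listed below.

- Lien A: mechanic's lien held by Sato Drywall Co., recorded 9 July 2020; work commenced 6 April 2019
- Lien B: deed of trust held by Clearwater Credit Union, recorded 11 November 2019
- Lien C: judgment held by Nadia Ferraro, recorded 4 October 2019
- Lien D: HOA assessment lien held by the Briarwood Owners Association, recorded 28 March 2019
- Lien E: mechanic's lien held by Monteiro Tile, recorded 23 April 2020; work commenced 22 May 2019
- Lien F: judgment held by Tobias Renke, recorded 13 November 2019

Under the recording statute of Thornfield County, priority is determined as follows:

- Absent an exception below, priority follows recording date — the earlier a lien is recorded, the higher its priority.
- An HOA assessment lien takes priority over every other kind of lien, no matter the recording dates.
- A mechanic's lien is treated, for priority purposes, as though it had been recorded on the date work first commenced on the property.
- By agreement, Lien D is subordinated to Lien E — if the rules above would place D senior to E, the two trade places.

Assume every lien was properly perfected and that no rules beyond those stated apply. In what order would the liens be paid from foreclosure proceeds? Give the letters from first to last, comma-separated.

E, A, D, C, B, F

Adjusting effective dates: A is treated as recorded 6 April 2019, the work-commencement date; E's effective date is 22 May 2019, when work began.
D, as an HOA assessment lien, has superpriority and ranks first.
Remaining liens by effective date: A (6 April 2019), E (22 May 2019), C (4 October 2019), B (11 November 2019), F (13 November 2019).
D is senior to E before the subordination, so the two trade places.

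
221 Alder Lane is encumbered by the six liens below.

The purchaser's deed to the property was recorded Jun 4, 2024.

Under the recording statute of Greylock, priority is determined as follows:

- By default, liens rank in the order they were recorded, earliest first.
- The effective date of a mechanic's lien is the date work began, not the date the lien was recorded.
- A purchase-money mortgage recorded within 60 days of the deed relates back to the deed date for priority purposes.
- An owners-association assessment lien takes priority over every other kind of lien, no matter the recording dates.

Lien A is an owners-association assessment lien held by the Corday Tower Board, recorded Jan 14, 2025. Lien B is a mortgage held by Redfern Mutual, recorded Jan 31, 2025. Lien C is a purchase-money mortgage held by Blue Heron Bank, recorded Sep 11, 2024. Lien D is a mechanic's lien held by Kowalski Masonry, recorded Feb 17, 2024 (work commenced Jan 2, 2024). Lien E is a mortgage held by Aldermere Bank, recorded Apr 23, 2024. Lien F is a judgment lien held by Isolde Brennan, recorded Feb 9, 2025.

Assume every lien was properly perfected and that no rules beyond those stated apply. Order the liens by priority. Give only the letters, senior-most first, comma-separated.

A, D, E, C, B, F

Adjusting effective dates: C missed the 60-day window (99 days after the deed), so its recording date stands; D is treated as recorded Jan 2, 2024, the work-commencement date.
A, as an owners-association assessment lien, has superpriority and ranks first.
Remaining liens by effective date: D (Jan 2, 2024), E (Apr 23, 2024), C (Sep 11, 2024), B (Jan 31, 2025), F (Feb 9, 2025).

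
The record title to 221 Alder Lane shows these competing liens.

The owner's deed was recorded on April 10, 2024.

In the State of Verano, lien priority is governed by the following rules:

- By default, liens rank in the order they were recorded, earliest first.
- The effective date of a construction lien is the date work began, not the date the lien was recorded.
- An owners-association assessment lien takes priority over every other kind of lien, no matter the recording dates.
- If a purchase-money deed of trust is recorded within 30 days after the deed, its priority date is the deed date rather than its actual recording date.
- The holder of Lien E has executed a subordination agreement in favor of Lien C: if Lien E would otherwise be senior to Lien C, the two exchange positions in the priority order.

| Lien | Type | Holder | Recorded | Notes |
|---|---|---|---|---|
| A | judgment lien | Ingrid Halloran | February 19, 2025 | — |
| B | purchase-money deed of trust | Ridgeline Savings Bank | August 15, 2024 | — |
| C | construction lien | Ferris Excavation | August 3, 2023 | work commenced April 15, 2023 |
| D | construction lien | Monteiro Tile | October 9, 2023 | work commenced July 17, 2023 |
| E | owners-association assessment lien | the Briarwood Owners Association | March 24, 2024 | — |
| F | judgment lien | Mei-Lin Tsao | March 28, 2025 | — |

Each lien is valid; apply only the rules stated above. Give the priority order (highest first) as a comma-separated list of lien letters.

C, E, D, B, A, F

Effective dates: B missed the 30-day window (127 days after the deed), so its recording date stands; C relates back to April 15, 2023 (work commenced); D is treated as recorded July 17, 2023, the work-commencement date.
E, as an owners-association assessment lien, has superpriority and ranks first.
The other liens, earliest effective date first: C (April 15, 2023), D (July 17, 2023), B (August 15, 2024), A (February 19, 2025), F (March 28, 2025).
The subordination applies — E was senior to C — so E and C swap.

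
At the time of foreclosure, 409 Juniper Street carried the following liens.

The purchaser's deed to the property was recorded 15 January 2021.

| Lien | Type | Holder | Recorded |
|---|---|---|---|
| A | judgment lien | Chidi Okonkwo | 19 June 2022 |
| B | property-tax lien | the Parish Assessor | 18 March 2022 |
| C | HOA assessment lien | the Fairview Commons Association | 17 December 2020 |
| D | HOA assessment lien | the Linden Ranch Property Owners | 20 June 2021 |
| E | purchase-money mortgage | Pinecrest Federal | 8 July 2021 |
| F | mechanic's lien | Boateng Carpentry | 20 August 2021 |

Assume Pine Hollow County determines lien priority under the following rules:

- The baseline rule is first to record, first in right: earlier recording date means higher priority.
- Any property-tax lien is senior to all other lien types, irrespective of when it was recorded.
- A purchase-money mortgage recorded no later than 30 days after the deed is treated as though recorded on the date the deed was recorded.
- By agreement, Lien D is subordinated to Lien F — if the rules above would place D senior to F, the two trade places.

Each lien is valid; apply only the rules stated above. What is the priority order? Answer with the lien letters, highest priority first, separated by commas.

Effective dates after the stated exceptions: E missed the 30-day window (174 days after the deed), so its recording date stands.
As a property-tax lien, B is senior to every other lien.
Among the remaining liens, by effective date: C (17 December 2020), D (20 June 2021), E (8 July 2021), F (20 August 2021), A (19 June 2022).
D would otherwise be senior to F, so under the subordination agreement D and F exchange positions.

B, C, F, E, D, A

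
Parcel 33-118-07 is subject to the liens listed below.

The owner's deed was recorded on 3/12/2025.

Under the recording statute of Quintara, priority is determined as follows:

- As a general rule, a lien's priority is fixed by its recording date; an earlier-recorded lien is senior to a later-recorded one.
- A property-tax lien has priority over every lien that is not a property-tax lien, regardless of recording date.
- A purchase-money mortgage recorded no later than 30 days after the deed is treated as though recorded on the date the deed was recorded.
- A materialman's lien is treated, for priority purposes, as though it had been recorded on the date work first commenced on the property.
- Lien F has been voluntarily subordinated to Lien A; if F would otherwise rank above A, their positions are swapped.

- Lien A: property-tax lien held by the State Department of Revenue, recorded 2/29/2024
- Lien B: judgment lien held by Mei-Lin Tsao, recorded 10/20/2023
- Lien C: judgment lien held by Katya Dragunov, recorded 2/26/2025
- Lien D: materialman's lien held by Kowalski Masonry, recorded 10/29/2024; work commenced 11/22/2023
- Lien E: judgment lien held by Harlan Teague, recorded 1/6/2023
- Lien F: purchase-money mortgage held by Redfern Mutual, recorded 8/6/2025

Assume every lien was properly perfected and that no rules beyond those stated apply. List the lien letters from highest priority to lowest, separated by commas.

First, effective dates: D's effective date is 11/22/2023, when work began; F was recorded 147 days after the deed — beyond 30 days — so no relation-back applies.
A, as a property-tax lien, has superpriority and ranks first.
Ordering the rest by effective date: E (1/6/2023), B (10/20/2023), D (11/22/2023), C (2/26/2025), F (8/6/2025).
Since F is not senior to A, the subordination leaves the order unchanged.

A, E, B, D, C, F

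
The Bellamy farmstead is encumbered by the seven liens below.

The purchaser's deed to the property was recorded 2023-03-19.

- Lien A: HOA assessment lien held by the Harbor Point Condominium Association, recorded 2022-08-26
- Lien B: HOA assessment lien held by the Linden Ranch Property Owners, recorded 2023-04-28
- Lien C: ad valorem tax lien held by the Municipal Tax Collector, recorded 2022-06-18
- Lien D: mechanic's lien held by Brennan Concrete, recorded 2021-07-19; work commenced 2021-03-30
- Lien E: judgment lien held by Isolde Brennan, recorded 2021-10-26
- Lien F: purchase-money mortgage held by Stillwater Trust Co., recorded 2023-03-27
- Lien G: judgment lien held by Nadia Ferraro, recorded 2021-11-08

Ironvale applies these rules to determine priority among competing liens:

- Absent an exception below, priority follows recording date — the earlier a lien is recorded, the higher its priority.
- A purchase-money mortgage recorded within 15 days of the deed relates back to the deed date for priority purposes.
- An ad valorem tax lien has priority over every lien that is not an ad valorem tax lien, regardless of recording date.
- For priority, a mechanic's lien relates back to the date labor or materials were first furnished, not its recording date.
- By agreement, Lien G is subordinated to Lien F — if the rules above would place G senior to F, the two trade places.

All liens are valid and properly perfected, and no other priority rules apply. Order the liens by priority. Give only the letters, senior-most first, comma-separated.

C, D, E, F, A, G, B

Adjusting effective dates: D relates back to 2021-03-30 (work commenced); F's effective date is the deed date, 2023-03-19.
C, as an ad valorem tax lien, has superpriority and ranks first.
Remaining liens by effective date: D (2021-03-30), E (2021-10-26), G (2021-11-08), A (2022-08-26), F (2023-03-19), B (2023-04-28).
G is senior to F before the subordination, so the two trade places.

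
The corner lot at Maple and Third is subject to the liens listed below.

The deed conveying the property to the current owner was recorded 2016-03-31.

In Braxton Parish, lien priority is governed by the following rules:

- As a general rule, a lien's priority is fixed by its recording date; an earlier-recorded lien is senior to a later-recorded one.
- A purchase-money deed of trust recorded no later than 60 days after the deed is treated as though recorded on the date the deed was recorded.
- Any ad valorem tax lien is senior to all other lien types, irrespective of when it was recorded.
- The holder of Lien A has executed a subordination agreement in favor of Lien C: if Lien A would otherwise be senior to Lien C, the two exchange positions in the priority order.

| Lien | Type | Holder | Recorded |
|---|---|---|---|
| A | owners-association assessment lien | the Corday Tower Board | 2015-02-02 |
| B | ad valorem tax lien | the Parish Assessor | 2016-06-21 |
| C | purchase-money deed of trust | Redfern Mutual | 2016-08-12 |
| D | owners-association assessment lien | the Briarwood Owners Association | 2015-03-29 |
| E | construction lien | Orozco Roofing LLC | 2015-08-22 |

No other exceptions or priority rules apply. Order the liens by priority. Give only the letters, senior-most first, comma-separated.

B, C, D, E, A

Effective dates after the stated exceptions: C missed the 60-day window (134 days after the deed), so its recording date stands.
As an ad valorem tax lien, B is senior to every other lien.
Ordering the rest by effective date: A (2015-02-02), D (2015-03-29), E (2015-08-22), C (2016-08-12).
A would otherwise be senior to C, so under the subordination agreement A and C exchange positions.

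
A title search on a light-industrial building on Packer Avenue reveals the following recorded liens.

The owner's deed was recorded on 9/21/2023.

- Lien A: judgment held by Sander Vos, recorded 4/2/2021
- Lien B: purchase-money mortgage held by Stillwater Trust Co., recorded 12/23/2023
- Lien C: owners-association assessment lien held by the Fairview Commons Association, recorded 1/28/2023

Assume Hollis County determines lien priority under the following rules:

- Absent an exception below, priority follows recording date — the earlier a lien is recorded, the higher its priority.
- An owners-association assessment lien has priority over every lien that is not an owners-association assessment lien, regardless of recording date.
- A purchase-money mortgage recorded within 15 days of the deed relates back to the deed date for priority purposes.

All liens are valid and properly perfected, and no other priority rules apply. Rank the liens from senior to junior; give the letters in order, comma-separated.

Effective dates: B missed the 15-day window (93 days after the deed), so its recording date stands.
C, as an owners-association assessment lien, has superpriority and ranks first.
Among the remaining liens, by effective date: A (4/2/2021), B (12/23/2023).

C, A, B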